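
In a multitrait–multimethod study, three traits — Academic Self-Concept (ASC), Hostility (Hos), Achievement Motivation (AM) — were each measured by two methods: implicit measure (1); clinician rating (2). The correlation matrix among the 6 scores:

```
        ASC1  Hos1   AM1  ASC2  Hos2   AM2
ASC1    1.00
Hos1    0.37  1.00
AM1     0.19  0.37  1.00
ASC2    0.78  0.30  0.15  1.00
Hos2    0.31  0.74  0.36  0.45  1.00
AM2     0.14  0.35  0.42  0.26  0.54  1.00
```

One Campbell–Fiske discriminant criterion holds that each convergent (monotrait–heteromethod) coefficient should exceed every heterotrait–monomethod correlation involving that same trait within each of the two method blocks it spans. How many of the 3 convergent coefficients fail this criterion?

1

Checking each validity diagonal entry against its comparison values:
ASC (methods 1·2): 0.78 vs {0.37, 0.45, 0.19, 0.26} → pass.
Hos (methods 1·2): 0.74 vs {0.37, 0.45, 0.37, 0.54} → pass.
AM (methods 1·2): 0.42 vs {0.19, 0.26, 0.37, 0.54} → fail.
1 of 3 fail.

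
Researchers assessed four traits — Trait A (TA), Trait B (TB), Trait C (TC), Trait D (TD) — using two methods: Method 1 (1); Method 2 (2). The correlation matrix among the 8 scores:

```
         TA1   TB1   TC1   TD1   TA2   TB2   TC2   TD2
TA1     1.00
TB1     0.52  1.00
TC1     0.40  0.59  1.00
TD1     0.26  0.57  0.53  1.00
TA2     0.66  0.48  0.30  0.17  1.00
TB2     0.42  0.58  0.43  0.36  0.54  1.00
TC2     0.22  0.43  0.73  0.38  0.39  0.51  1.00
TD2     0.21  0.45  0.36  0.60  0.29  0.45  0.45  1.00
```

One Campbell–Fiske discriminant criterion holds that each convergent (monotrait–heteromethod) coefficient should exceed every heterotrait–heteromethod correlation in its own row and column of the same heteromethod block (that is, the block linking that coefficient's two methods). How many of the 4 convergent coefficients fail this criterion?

0

Each convergent coefficient versus the relevant comparison correlations:
TA (methods 1·2): 0.66 vs {0.42, 0.48, 0.22, 0.30, 0.21, 0.17} → pass.
TB (methods 1·2): 0.58 vs {0.48, 0.42, 0.43, 0.43, 0.45, 0.36} → pass.
TC (methods 1·2): 0.73 vs {0.30, 0.22, 0.43, 0.43, 0.36, 0.38} → pass.
TD (methods 1·2): 0.60 vs {0.17, 0.21, 0.36, 0.45, 0.38, 0.36} → pass.
0 of 4 fail.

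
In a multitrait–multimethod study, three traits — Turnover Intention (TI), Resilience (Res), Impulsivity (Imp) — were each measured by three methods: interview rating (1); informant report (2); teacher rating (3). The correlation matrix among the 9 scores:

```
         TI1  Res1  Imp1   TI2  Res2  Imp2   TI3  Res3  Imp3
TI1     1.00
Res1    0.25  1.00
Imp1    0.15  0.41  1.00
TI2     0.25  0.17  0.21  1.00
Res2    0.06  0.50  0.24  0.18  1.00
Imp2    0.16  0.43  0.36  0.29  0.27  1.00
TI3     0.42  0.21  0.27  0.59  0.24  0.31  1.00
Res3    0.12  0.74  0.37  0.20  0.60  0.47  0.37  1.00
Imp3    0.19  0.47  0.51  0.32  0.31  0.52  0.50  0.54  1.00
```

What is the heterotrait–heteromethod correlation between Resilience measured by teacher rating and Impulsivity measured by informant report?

Different traits and methods: r(Res3, Imp2) = 0.47.

0.47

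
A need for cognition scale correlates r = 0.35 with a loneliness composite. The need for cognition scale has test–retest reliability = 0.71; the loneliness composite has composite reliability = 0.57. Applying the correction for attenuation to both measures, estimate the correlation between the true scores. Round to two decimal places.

0.55

r_true = r_obs / √(r_xx · r_yy) = 0.35 / √(0.71 × 0.57) = 0.35 / √0.4047 = 0.35 / 0.6362 ≈ 0.55.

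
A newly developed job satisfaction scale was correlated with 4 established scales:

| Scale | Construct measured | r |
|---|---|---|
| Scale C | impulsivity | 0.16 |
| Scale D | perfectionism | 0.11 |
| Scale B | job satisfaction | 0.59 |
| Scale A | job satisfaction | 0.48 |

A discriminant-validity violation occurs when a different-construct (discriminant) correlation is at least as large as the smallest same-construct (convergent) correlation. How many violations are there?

0

Convergent (same construct = job satisfaction): Scale B, Scale A.
Smallest convergent = 0.48. Discriminant values: 0.16, 0.11; count ≥ 0.48 → 0.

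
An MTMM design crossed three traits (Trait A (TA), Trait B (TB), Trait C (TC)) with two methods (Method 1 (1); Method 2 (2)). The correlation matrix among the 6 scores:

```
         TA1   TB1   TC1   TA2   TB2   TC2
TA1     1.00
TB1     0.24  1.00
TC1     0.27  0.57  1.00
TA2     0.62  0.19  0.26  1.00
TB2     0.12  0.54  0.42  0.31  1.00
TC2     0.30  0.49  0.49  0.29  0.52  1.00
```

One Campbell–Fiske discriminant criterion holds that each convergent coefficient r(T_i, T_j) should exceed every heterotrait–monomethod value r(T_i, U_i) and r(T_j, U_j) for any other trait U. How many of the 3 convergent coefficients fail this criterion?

Each convergent coefficient versus the relevant comparison correlations:
TA (methods 1·2): 0.62 vs {0.24, 0.31, 0.27, 0.29} → pass.
TB (methods 1·2): 0.54 vs {0.24, 0.31, 0.57, 0.52} → fail.
TC (methods 1·2): 0.49 vs {0.27, 0.29, 0.57, 0.52} → fail.
2 of 3 fail.

2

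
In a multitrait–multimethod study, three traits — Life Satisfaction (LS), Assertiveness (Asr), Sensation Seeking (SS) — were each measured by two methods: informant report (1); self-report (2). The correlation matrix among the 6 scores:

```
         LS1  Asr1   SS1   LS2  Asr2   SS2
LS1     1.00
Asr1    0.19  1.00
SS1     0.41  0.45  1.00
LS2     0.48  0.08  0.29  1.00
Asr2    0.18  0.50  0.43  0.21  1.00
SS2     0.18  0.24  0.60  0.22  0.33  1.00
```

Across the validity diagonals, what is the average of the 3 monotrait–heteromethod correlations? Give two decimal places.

Convergent values: 0.48, 0.50, 0.60; mean = 1.58/3 = 0.53.

0.53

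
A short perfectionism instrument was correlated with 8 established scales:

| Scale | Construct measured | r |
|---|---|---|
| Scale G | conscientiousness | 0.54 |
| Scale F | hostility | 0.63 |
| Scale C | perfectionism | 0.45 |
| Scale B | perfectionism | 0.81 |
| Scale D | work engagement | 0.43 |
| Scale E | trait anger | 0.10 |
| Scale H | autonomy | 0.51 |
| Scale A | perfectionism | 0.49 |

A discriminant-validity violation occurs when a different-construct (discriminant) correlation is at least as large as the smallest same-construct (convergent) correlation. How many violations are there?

3

Convergent (same construct = perfectionism): Scale C, Scale B, Scale A.
Smallest convergent = 0.45. Discriminant values: 0.54, 0.63, 0.43, 0.10, 0.51; count ≥ 0.45 → 3.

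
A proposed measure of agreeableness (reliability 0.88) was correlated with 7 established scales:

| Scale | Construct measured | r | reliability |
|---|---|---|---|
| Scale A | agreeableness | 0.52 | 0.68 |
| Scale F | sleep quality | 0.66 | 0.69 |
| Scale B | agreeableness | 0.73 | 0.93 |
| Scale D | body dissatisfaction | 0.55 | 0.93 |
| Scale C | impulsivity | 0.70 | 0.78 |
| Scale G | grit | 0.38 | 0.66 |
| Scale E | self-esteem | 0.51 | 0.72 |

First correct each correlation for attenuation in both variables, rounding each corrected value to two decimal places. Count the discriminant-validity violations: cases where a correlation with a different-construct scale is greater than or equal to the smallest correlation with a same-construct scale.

Disattenuated r (r / √(r_scale · r_new)):
  Scale A (conv): 0.52 / √(0.68·0.88) = 0.67
  Scale F (disc): 0.66 / √(0.69·0.88) = 0.85
  Scale B (conv): 0.73 / √(0.93·0.88) = 0.81
  Scale D (disc): 0.55 / √(0.93·0.88) = 0.61
  Scale C (disc): 0.70 / √(0.78·0.88) = 0.84
  Scale G (disc): 0.38 / √(0.66·0.88) = 0.50
  Scale E (disc): 0.51 / √(0.72·0.88) = 0.64
Smallest convergent = 0.67. Discriminant values: 0.85, 0.61, 0.84, 0.50, 0.64; count ≥ 0.67 → 2.

2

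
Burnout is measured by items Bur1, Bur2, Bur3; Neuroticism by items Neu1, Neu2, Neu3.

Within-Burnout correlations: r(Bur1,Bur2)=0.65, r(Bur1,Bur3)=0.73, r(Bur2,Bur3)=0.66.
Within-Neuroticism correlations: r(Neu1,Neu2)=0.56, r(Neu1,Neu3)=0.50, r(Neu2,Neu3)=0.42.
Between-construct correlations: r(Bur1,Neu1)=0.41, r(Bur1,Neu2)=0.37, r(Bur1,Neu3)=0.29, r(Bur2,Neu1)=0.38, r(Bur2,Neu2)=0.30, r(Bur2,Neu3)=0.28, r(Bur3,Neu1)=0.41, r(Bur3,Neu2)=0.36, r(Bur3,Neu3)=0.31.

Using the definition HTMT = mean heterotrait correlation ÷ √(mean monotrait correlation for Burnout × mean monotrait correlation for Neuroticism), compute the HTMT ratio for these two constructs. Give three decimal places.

Mean heterotrait r = 3.11/9 = 0.3456.
Mean within-Bur = 2.04/3 = 0.6800; mean within-Neu = 1.48/3 = 0.4933.
Geometric mean = √(0.6800 × 0.4933) = 0.5792.
HTMT = 0.3456 / 0.5792 = 0.597.

0.597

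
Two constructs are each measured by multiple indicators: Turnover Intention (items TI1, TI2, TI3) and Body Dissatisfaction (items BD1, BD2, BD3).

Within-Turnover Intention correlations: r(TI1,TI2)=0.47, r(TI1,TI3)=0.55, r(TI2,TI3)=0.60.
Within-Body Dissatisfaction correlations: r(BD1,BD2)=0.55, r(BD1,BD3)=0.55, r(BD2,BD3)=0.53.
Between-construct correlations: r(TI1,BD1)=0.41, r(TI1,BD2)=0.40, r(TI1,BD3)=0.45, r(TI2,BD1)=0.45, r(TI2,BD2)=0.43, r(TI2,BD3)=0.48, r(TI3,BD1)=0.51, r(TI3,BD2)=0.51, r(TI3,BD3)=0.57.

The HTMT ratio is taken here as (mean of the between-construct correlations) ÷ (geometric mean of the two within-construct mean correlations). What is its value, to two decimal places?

0.86

Mean between = 4.21/9 = 0.4678.
Mean within-TI = 1.62/3 = 0.5400; mean within-BD = 1.63/3 = 0.5433.
Geometric mean = √(0.5400 × 0.5433) = 0.5416.
HTMT = 0.4678 / 0.5416 = 0.86.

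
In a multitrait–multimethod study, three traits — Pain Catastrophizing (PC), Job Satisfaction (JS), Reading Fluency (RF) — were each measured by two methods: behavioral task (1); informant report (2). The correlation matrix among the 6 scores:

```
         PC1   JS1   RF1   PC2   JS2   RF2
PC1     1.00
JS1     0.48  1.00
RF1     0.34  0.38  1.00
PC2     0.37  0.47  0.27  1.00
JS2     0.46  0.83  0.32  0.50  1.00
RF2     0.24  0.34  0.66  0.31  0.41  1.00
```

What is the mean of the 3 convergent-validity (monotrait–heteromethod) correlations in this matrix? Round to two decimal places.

0.62

Convergent values: 0.37, 0.83, 0.66; mean = 1.86/3 = 0.62.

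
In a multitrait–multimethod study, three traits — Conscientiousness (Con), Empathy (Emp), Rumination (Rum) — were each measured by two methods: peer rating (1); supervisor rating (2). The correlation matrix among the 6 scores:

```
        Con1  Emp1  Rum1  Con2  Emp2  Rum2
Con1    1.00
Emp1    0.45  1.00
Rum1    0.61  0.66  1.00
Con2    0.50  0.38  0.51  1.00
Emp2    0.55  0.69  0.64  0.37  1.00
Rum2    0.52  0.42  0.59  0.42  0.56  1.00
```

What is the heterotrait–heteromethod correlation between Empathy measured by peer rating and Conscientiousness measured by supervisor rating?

Different traits and methods: r(Emp1, Con2) = 0.38.

0.38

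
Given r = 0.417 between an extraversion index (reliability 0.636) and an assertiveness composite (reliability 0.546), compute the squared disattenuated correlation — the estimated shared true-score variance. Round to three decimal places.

0.501

Disattenuated r = 0.417 / √(0.636 × 0.546) = 0.417 / 0.5893 = 0.7076.
Shared true-score variance = 0.7076² = 0.5007 ≈ 0.501.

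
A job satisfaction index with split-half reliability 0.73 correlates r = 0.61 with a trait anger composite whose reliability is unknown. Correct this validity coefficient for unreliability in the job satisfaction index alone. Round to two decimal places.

0.71

Single correction: r_c = r_obs / √r_xx = 0.61 / √0.73 = 0.61 / 0.8544 ≈ 0.71.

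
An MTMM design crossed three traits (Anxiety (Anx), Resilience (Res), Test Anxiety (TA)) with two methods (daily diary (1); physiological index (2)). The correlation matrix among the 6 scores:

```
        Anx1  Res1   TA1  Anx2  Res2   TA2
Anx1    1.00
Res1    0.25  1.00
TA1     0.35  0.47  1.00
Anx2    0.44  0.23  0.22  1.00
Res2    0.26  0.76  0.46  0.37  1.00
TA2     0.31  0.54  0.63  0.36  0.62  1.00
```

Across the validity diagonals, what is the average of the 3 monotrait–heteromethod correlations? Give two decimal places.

Convergent values: 0.44, 0.76, 0.63; mean = 1.83/3 = 0.61.

0.61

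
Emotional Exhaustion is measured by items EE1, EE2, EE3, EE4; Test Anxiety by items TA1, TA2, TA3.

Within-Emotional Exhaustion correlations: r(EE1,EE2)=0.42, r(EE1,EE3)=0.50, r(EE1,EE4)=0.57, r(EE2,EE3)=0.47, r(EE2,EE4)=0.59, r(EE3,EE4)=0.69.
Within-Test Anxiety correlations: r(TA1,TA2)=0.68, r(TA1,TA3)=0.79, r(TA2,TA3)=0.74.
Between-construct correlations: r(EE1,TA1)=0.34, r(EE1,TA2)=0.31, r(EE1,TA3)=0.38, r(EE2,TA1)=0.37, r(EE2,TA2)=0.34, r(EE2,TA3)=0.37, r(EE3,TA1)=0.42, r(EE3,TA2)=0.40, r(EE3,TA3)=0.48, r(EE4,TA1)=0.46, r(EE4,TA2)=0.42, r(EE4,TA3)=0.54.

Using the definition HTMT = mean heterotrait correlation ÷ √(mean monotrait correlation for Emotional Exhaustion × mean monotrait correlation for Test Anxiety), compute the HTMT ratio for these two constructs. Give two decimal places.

Between-construct mean = 4.83/12 = 0.4025.
Mean within-EE = 3.24/6 = 0.5400; mean within-TA = 2.21/3 = 0.7367.
Geometric mean = √(0.5400 × 0.7367) = 0.6307.
HTMT = 0.4025 / 0.6307 = 0.64.

0.64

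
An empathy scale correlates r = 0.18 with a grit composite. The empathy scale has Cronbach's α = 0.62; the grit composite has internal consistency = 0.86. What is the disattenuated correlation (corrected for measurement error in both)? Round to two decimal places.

0.25

r_true = r_obs / √(r_xx · r_yy) = 0.18 / √(0.62 × 0.86) = 0.18 / √0.5332 = 0.18 / 0.7302 ≈ 0.25.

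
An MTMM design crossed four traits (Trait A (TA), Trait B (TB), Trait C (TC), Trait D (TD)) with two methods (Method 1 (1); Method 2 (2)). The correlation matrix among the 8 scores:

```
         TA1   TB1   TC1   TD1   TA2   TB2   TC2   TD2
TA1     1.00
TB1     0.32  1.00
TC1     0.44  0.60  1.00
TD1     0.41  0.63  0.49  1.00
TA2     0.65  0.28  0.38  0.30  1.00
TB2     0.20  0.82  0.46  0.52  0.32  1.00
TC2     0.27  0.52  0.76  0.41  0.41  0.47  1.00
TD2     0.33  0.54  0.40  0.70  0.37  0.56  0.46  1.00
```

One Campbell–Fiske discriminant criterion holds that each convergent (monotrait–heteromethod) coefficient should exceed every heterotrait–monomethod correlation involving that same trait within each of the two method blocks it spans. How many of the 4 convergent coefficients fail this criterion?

0

Checking each validity diagonal entry against its comparison values:
TA (methods 1·2): 0.65 vs {0.32, 0.32, 0.44, 0.41, 0.41, 0.37} → pass.
TB (methods 1·2): 0.82 vs {0.32, 0.32, 0.60, 0.47, 0.63, 0.56} → pass.
TC (methods 1·2): 0.76 vs {0.44, 0.41, 0.60, 0.47, 0.49, 0.46} → pass.
TD (methods 1·2): 0.70 vs {0.41, 0.37, 0.63, 0.56, 0.49, 0.46} → pass.
0 of 4 fail.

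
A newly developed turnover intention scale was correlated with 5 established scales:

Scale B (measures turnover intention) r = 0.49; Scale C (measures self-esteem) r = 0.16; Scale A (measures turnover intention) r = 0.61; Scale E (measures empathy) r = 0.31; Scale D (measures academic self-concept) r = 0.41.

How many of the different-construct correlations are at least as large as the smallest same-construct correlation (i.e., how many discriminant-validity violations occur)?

0

Convergent (same construct = turnover intention): Scale B, Scale A.
Smallest convergent = 0.49. Discriminant values: 0.16, 0.31, 0.41; count ≥ 0.49 → 0.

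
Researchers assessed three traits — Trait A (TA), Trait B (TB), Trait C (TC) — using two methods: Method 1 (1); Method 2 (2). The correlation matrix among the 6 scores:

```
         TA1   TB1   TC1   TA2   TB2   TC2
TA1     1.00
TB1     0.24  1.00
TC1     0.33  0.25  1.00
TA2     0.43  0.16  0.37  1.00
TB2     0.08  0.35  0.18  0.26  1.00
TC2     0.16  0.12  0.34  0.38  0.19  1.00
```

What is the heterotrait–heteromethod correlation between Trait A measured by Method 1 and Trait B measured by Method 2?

0.08

Different traits and methods: r(TA1, TB2) = 0.08.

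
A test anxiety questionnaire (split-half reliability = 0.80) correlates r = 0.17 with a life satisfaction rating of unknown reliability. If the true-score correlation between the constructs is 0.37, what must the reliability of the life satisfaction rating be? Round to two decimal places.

r_true = r_obs / √(r_xx · r_yy) ⇒ 0.37 = 0.17 / √(0.80 · r_yy).
√(0.80 · r_yy) = 0.17 / 0.37 = 0.4595; 0.80 · r_yy = 0.2111; r_yy = 0.2111 / 0.80 ≈ 0.26.

0.26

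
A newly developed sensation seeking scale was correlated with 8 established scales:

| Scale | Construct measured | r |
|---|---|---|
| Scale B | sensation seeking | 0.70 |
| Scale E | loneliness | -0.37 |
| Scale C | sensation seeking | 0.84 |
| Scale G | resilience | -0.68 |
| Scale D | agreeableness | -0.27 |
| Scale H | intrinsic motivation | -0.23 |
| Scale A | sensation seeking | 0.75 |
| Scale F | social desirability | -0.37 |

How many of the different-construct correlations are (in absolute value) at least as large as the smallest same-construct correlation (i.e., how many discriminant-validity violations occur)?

Convergent (same construct = sensation seeking): Scale B, Scale C, Scale A.
Smallest convergent = 0.70. Discriminant |r|: 0.37, 0.68, 0.27, 0.23, 0.37; count ≥ 0.70 → 0.

0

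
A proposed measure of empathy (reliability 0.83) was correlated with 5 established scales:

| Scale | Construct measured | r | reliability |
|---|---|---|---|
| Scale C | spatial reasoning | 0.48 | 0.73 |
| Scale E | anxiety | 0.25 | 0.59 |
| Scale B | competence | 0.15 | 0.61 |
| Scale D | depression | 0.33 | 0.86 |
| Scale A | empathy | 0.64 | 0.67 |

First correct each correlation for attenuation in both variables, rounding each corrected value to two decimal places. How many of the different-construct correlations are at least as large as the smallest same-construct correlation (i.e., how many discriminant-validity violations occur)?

0

Disattenuated r (r / √(r_scale · r_new)):
  Scale C (disc): 0.48 / √(0.73·0.83) = 0.62
  Scale E (disc): 0.25 / √(0.59·0.83) = 0.36
  Scale B (disc): 0.15 / √(0.61·0.83) = 0.21
  Scale D (disc): 0.33 / √(0.86·0.83) = 0.39
  Scale A (conv): 0.64 / √(0.67·0.83) = 0.86
Smallest convergent = 0.86. Discriminant values: 0.62, 0.36, 0.21, 0.39; count ≥ 0.86 → 0.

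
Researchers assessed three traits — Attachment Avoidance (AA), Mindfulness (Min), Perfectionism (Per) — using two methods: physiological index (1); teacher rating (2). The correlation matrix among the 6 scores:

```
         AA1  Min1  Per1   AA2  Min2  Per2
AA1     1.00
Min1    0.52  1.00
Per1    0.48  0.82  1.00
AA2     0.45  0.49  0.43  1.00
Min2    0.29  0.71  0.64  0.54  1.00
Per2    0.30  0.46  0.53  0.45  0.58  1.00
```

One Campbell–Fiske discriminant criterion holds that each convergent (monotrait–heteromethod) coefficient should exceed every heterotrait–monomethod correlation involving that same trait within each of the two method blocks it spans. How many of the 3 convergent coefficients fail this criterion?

Checking each validity diagonal entry against its comparison values:
AA (methods 1·2): 0.45 vs {0.52, 0.54, 0.48, 0.45} → fail.
Min (methods 1·2): 0.71 vs {0.52, 0.54, 0.82, 0.58} → fail.
Per (methods 1·2): 0.53 vs {0.48, 0.45, 0.82, 0.58} → fail.
3 of 3 fail.

3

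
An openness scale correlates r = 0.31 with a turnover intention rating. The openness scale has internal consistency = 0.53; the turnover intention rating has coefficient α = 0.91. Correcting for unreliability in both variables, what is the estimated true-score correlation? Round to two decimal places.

0.45

r_true = r_obs / √(r_xx · r_yy) = 0.31 / √(0.53 × 0.91) = 0.31 / √0.4823 = 0.31 / 0.6945 ≈ 0.45.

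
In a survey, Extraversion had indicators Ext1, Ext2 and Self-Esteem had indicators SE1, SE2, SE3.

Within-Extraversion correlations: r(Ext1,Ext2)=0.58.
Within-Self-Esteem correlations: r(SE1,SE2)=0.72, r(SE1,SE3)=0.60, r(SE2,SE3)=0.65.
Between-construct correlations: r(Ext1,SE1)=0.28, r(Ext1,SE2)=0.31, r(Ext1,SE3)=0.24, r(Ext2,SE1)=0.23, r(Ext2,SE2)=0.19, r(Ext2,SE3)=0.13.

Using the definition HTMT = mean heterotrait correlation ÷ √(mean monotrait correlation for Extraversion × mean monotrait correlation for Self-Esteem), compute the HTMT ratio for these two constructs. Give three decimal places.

0.373

Mean between = 1.38/6 = 0.2300.
Mean within-Ext = 0.58/1 = 0.5800; mean within-SE = 1.97/3 = 0.6567.
Geometric mean = √(0.5800 × 0.6567) = 0.6172.
HTMT = 0.2300 / 0.6172 = 0.373.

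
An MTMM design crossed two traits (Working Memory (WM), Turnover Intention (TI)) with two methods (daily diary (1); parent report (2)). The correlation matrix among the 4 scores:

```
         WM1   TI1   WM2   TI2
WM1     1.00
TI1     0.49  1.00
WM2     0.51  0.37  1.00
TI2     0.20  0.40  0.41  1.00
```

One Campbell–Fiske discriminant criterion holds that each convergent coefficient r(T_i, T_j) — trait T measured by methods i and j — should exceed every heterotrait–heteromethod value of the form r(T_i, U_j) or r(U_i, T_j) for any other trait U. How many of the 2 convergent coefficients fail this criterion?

0

Convergent coefficients and their comparison sets:
WM (methods 1·2): 0.51 vs {0.20, 0.37} → pass.
TI (methods 1·2): 0.40 vs {0.37, 0.20} → pass.
0 of 2 fail.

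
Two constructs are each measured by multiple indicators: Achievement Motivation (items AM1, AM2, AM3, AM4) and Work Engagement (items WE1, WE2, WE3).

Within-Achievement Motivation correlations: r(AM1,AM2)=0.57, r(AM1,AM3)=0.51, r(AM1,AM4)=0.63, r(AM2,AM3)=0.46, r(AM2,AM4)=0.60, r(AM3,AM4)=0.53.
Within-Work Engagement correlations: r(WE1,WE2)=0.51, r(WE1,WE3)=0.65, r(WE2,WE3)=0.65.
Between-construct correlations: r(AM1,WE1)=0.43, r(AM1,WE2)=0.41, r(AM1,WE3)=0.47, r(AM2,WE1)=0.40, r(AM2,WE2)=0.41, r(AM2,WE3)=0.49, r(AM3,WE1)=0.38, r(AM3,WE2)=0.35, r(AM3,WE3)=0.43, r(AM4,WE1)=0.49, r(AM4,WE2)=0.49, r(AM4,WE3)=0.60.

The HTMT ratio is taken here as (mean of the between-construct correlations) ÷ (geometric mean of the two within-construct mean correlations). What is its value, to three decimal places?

0.774

Between-construct mean = 5.35/12 = 0.4458.
Mean within-AM = 3.30/6 = 0.5500; mean within-WE = 1.81/3 = 0.6033.
Geometric mean = √(0.5500 × 0.6033) = 0.5760.
HTMT = 0.4458 / 0.5760 = 0.774.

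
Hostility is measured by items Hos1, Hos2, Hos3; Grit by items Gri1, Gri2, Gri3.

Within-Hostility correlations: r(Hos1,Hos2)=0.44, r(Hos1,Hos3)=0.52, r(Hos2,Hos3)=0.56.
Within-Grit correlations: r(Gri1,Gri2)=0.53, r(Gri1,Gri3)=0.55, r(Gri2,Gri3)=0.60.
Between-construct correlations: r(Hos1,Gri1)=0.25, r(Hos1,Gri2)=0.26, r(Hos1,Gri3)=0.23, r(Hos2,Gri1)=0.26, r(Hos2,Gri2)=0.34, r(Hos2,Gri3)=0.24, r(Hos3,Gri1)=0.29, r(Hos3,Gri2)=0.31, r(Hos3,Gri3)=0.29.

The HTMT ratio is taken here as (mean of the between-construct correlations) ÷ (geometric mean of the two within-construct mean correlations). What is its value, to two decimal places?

0.52

Mean between = 2.47/9 = 0.2744.
Mean within-Hos = 1.52/3 = 0.5067; mean within-Gri = 1.68/3 = 0.5600.
Geometric mean = √(0.5067 × 0.5600) = 0.5327.
HTMT = 0.2744 / 0.5327 = 0.52.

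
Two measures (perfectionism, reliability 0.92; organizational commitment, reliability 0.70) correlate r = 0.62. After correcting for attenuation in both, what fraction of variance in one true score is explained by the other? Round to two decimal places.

0.60

Disattenuated r = 0.62 / √(0.92 × 0.70) = 0.62 / 0.8025 = 0.7726.
Shared true-score variance = 0.7726² = 0.5969 ≈ 0.60.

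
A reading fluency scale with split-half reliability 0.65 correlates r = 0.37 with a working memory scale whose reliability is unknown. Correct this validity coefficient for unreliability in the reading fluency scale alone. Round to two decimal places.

0.46

Single correction: r_c = r_obs / √r_xx = 0.37 / √0.65 = 0.37 / 0.8062 ≈ 0.46.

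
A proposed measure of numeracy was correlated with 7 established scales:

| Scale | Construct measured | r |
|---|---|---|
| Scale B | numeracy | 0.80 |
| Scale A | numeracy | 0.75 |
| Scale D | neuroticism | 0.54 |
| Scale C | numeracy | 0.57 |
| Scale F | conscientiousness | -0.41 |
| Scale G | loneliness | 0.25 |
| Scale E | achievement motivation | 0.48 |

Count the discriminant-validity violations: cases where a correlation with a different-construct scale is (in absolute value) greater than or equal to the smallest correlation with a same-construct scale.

Convergent (same construct = numeracy): Scale B, Scale A, Scale C.
Smallest convergent = 0.57. Discriminant |r|: 0.54, 0.41, 0.25, 0.48; count ≥ 0.57 → 0.

0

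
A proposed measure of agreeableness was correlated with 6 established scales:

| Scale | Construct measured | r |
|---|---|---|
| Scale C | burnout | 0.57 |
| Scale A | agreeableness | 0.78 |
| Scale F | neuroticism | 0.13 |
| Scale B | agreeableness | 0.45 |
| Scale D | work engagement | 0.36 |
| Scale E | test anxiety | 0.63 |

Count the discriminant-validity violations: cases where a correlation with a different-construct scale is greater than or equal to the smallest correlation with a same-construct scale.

Convergent (same construct = agreeableness): Scale A, Scale B.
Smallest convergent = 0.45. Discriminant values: 0.57, 0.13, 0.36, 0.63; count ≥ 0.45 → 2.

2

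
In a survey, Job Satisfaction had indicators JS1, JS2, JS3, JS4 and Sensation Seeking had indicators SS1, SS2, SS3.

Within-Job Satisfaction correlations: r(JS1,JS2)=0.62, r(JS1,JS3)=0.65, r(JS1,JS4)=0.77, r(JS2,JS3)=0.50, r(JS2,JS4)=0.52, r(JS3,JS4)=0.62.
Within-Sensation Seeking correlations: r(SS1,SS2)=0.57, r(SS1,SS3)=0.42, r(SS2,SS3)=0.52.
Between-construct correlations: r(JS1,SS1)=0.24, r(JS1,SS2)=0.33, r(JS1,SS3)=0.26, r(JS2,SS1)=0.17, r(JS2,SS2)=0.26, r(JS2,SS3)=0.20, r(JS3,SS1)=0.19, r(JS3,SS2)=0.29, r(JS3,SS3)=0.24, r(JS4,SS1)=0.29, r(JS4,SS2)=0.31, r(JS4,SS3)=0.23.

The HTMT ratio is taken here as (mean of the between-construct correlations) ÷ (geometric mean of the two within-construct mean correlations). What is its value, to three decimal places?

Mean between = 3.01/12 = 0.2508.
Mean within-JS = 3.68/6 = 0.6133; mean within-SS = 1.51/3 = 0.5033.
Geometric mean = √(0.6133 × 0.5033) = 0.5556.
HTMT = 0.2508 / 0.5556 = 0.451.

0.451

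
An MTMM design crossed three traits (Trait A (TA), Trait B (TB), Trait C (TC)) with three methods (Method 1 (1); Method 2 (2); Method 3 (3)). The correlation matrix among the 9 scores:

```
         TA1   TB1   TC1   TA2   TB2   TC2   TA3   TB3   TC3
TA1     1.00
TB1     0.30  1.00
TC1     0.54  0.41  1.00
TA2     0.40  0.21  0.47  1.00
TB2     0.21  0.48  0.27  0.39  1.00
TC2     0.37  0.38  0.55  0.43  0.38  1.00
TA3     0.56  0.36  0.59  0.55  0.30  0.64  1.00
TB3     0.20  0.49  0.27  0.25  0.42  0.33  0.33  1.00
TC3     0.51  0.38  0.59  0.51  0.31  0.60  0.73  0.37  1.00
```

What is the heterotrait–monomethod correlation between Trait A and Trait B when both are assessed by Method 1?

Different traits, same method: r(TA1, TB1) = 0.30.

0.30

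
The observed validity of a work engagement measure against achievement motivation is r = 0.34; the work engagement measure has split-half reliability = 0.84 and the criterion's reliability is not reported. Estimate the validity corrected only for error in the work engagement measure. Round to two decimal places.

Single correction: r_c = r_obs / √r_xx = 0.34 / √0.84 = 0.34 / 0.9165 ≈ 0.37.

0.37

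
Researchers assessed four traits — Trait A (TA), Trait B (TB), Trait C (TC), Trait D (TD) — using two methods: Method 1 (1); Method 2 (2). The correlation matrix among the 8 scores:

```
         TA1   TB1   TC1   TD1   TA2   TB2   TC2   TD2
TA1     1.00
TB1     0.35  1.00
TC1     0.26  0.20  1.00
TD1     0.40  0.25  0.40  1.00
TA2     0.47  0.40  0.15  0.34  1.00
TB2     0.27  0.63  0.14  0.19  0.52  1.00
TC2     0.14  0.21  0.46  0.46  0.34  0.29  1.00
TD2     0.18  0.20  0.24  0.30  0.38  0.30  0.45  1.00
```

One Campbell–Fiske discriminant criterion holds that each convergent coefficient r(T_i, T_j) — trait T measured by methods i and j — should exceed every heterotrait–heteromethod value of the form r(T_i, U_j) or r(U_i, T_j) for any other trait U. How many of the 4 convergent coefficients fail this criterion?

2

Each convergent coefficient versus the relevant comparison correlations:
TA (methods 1·2): 0.47 vs {0.27, 0.40, 0.14, 0.15, 0.18, 0.34} → pass.
TB (methods 1·2): 0.63 vs {0.40, 0.27, 0.21, 0.14, 0.20, 0.19} → pass.
TC (methods 1·2): 0.46 vs {0.15, 0.14, 0.14, 0.21, 0.24, 0.46} → fail.
TD (methods 1·2): 0.30 vs {0.34, 0.18, 0.19, 0.20, 0.46, 0.24} → fail.
2 of 4 fail.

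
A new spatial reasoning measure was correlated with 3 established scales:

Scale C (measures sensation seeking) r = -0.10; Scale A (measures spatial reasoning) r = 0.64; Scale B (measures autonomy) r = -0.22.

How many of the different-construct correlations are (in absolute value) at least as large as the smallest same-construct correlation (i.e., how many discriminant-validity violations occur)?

0

Convergent (same construct = spatial reasoning): Scale A.
Smallest convergent = 0.64. Discriminant |r|: 0.10, 0.22; count ≥ 0.64 → 0.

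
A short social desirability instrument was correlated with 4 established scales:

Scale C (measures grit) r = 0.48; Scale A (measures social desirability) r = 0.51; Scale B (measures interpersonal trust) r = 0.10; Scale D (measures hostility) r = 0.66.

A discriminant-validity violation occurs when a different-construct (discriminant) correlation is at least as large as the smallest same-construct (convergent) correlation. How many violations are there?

Convergent (same construct = social desirability): Scale A.
Smallest convergent = 0.51. Discriminant values: 0.48, 0.10, 0.66; count ≥ 0.51 → 1.

1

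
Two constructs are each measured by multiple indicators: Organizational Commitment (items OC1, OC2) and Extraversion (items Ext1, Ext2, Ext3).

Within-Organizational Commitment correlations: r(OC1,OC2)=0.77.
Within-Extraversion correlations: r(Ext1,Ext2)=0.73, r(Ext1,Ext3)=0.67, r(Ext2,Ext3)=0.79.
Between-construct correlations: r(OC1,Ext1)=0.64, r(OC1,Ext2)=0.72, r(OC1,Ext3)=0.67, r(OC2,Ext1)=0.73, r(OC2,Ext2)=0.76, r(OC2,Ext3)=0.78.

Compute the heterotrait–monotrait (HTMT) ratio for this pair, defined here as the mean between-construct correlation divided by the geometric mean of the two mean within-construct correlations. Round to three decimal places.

0.956

Between-construct mean = 4.30/6 = 0.7167.
Mean within-OC = 0.77/1 = 0.7700; mean within-Ext = 2.19/3 = 0.7300.
Geometric mean = √(0.7700 × 0.7300) = 0.7497.
HTMT = 0.7167 / 0.7497 = 0.956.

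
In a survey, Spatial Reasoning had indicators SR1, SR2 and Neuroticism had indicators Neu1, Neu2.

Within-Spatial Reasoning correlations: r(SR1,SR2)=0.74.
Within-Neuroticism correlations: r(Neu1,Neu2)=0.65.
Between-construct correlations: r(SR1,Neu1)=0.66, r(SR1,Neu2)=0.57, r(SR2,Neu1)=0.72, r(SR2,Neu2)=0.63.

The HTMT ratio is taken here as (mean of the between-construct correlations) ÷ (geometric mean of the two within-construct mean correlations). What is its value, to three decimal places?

Between-construct mean = 2.58/4 = 0.6450.
Mean within-SR = 0.74/1 = 0.7400; mean within-Neu = 0.65/1 = 0.6500.
Geometric mean = √(0.7400 × 0.6500) = 0.6935.
HTMT = 0.6450 / 0.6935 = 0.930.

0.930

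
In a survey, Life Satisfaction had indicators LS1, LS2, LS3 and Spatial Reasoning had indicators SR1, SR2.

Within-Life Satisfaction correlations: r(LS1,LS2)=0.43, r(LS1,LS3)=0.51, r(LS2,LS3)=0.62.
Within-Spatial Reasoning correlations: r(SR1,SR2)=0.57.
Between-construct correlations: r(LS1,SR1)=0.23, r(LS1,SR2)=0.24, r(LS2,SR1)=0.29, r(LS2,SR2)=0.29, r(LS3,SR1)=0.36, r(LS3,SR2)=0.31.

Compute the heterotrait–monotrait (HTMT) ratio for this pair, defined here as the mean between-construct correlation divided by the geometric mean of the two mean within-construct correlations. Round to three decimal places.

0.527

Between-construct mean = 1.72/6 = 0.2867.
Mean within-LS = 1.56/3 = 0.5200; mean within-SR = 0.57/1 = 0.5700.
Geometric mean = √(0.5200 × 0.5700) = 0.5444.
HTMT = 0.2867 / 0.5444 = 0.527.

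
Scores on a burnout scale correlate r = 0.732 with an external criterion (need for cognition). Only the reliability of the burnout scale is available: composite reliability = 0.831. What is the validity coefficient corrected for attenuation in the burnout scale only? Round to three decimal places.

Single correction: r_c = r_obs / √r_xx = 0.732 / √0.831 = 0.732 / 0.9116 ≈ 0.803.

0.803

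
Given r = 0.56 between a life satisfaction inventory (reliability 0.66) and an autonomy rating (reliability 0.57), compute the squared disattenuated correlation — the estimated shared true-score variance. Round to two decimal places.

Disattenuated r = 0.56 / √(0.66 × 0.57) = 0.56 / 0.6134 = 0.9129.
Shared true-score variance = 0.9129² = 0.8334 ≈ 0.83.

0.83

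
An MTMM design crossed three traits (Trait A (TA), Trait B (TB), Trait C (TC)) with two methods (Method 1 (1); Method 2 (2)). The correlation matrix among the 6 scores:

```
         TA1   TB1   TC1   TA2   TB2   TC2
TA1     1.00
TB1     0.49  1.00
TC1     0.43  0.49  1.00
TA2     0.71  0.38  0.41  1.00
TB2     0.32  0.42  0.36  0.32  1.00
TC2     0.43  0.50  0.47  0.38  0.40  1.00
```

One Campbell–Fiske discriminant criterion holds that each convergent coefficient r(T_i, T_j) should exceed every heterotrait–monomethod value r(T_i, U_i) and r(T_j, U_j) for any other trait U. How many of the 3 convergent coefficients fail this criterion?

2

Each convergent coefficient versus the relevant comparison correlations:
TA (methods 1·2): 0.71 vs {0.49, 0.32, 0.43, 0.38} → pass.
TB (methods 1·2): 0.42 vs {0.49, 0.32, 0.49, 0.40} → fail.
TC (methods 1·2): 0.47 vs {0.43, 0.38, 0.49, 0.40} → fail.
2 of 3 fail.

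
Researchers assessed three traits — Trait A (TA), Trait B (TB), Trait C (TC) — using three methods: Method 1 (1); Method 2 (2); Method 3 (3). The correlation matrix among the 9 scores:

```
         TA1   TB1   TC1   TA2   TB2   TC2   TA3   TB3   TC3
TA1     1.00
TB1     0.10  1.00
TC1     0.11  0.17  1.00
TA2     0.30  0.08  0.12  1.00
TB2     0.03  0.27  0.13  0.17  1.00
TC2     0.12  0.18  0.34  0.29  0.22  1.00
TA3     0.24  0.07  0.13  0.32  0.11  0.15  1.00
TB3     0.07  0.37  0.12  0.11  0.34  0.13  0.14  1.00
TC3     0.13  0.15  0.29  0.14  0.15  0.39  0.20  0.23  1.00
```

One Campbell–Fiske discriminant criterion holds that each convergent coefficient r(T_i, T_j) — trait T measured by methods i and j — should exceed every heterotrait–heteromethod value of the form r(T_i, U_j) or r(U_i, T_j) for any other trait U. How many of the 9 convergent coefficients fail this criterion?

Convergent coefficients and their comparison sets:
TA (methods 1·2): 0.30 vs {0.03, 0.08, 0.12, 0.12} → pass.
TA (methods 1·3): 0.24 vs {0.07, 0.07, 0.13, 0.13} → pass.
TA (methods 2·3): 0.32 vs {0.11, 0.11, 0.14, 0.15} → pass.
TB (methods 1·2): 0.27 vs {0.08, 0.03, 0.18, 0.13} → pass.
TB (methods 1·3): 0.37 vs {0.07, 0.07, 0.15, 0.12} → pass.
TB (methods 2·3): 0.34 vs {0.11, 0.11, 0.15, 0.13} → pass.
TC (methods 1·2): 0.34 vs {0.12, 0.12, 0.13, 0.18} → pass.
TC (methods 1·3): 0.29 vs {0.13, 0.13, 0.12, 0.15} → pass.
TC (methods 2·3): 0.39 vs {0.15, 0.14, 0.13, 0.15} → pass.
0 of 9 fail.

0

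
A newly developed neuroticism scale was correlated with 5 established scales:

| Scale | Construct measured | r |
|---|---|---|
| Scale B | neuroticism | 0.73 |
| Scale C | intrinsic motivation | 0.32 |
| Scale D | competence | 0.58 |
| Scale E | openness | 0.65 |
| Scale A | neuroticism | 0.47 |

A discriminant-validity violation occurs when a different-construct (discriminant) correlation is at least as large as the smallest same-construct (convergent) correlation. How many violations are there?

2

Convergent (same construct = neuroticism): Scale B, Scale A.
Smallest convergent = 0.47. Discriminant values: 0.32, 0.58, 0.65; count ≥ 0.47 → 2.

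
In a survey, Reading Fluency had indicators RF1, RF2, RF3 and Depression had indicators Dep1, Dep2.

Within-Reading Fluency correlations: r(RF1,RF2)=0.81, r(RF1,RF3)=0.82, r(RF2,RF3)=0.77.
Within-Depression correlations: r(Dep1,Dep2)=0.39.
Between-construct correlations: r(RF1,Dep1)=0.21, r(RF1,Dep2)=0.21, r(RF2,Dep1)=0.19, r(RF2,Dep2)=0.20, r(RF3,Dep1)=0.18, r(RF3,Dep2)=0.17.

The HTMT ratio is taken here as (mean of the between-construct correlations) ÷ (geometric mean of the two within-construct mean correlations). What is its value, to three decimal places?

0.346

Between-construct mean = 1.16/6 = 0.1933.
Mean within-RF = 2.40/3 = 0.8000; mean within-Dep = 0.39/1 = 0.3900.
Geometric mean = √(0.8000 × 0.3900) = 0.5586.
HTMT = 0.1933 / 0.5586 = 0.346.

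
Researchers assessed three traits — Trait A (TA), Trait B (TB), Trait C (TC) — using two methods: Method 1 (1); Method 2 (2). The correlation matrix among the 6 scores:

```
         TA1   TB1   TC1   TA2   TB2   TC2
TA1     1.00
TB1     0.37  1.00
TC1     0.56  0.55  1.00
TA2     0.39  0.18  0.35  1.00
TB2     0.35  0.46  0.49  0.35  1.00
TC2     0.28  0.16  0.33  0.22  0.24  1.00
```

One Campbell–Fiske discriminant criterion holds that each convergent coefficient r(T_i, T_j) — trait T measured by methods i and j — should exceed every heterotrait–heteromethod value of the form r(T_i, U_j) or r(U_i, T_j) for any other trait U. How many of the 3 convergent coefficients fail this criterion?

Checking each validity diagonal entry against its comparison values:
TA (methods 1·2): 0.39 vs {0.35, 0.18, 0.28, 0.35} → pass.
TB (methods 1·2): 0.46 vs {0.18, 0.35, 0.16, 0.49} → fail.
TC (methods 1·2): 0.33 vs {0.35, 0.28, 0.49, 0.16} → fail.
2 of 3 fail.

2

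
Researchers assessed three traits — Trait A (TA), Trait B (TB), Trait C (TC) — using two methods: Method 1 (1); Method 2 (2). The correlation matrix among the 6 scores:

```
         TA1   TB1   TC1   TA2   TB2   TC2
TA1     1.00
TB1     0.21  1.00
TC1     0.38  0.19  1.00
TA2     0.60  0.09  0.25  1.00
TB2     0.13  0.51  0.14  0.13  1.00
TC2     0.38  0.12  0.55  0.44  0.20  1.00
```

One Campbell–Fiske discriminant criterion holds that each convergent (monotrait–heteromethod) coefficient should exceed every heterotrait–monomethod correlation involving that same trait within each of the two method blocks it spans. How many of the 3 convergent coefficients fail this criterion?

0

Checking each validity diagonal entry against its comparison values:
TA (methods 1·2): 0.60 vs {0.21, 0.13, 0.38, 0.44} → pass.
TB (methods 1·2): 0.51 vs {0.21, 0.13, 0.19, 0.20} → pass.
TC (methods 1·2): 0.55 vs {0.38, 0.44, 0.19, 0.20} → pass.
0 of 3 fail.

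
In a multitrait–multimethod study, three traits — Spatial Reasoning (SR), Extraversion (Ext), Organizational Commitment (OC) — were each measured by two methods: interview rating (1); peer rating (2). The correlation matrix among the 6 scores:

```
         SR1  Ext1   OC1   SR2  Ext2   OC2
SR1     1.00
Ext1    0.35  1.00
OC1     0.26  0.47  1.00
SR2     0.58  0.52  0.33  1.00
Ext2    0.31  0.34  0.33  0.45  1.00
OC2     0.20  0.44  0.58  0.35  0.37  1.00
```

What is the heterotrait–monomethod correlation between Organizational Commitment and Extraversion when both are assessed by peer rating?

Different traits, same method: r(OC2, Ext2) = 0.37.

0.37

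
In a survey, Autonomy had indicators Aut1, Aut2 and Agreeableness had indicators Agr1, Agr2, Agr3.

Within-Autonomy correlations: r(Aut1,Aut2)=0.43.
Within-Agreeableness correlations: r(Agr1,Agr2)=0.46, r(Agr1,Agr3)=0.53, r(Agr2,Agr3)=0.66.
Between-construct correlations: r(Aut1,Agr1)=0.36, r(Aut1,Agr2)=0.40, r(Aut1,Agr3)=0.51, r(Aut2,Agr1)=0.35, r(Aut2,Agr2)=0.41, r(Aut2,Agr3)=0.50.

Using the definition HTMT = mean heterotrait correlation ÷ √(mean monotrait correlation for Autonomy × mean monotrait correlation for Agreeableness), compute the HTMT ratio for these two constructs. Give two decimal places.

0.87

Mean between = 2.53/6 = 0.4217.
Mean within-Aut = 0.43/1 = 0.4300; mean within-Agr = 1.65/3 = 0.5500.
Geometric mean = √(0.4300 × 0.5500) = 0.4863.
HTMT = 0.4217 / 0.4863 = 0.87.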